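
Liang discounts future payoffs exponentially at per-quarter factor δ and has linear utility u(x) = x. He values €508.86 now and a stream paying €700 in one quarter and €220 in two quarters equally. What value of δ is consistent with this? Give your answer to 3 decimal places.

δ ≈ 0.610

The stream is worth 700δ + 220δ² today, so 700δ + 220δ² = 508.86.
Rearranged: 220δ² + 700δ − 508.86 = 0.
By the quadratic formula (taking the positive root), δ = (−700 + √937796.80) / 440 ≈ 0.610.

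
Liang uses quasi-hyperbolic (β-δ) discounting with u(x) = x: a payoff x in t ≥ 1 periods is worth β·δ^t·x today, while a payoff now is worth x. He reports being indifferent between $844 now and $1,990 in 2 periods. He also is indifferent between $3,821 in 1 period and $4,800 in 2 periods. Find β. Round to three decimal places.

β ≈ 0.669

Both payoffs in the second observation are in the future, so β drops out: δ^1·3821 = δ^2·4800 ⇒ δ = 3821/4800 = 0.79604.
The first indifference: 844 = β·δ^2·1990, so β = 844/(δ^2·1990) = 844/(0.63368·1990) ≈ 0.669.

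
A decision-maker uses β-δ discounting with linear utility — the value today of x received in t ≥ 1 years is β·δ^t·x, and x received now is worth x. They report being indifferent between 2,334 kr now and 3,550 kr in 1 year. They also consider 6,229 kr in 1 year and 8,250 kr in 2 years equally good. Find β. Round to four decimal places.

β ≈ 0.8708

The second indifference involves only future payoffs, so β cancels: β·δ^1·6229 = β·δ^2·8250, giving δ = 6229/8250 = 0.75503.
Now use the now-vs-future pair: 2334 = β·δ·3550 gives β = 2334/(0.75503·3550) ≈ 0.8708.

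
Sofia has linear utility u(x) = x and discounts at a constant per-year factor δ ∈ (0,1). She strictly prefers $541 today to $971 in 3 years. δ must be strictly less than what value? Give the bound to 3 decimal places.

δ < 0.823

Under u(x) = x this choice says 541 > δ^3·971.
So δ^3 < 541/971 = 0.55716; taking the cube root of both positive sides preserves the inequality.
δ < 0.55716^(1/3) = 0.823.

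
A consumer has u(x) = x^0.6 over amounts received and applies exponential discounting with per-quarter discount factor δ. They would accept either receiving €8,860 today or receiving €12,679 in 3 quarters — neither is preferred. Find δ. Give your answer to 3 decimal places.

δ ≈ 0.931

The payoff in 3 quarters is discounted by δ^3, so u(8860) = δ^3·u(12679) and δ^3 = u(8860)/u(12679).
Since u(x) = x^0.6, δ^3 = (8860/12679)^0.6 = 0.69879^0.6 = 0.80651.
So δ = 0.80651^(1/3) ≈ 0.931.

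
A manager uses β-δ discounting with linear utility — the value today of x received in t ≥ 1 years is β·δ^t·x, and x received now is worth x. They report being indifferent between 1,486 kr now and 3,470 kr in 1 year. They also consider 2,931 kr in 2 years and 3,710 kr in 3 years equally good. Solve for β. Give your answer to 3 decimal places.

β ≈ 0.542

The second indifference involves only future payoffs, so β cancels: β·δ^2·2931 = β·δ^3·3710, giving δ = 2931/3710 = 0.79003.
The first indifference: 1486 = β·δ·3470, so β = 1486/(δ·3470) = 1486/(0.79003·3470) ≈ 0.542.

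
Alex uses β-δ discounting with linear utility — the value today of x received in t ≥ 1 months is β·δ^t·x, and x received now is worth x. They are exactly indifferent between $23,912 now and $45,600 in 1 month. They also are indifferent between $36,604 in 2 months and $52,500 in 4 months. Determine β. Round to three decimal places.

The second indifference involves only future payoffs, so β cancels: β·δ^2·36604 = β·δ^4·52500, giving δ^2 = 36604/52500 = 0.69722, so δ = 0.83500.
Substituting δ into 23912 = β·δ·45600: β = 23912/(38075.837) ≈ 0.628.

β ≈ 0.628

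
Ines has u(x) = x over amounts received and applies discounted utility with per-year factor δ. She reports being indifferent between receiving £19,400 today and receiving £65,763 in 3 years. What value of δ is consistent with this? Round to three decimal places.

δ ≈ 0.666

The payoff in 3 years is discounted by δ^3, so u(19400) = δ^3·u(65763) and δ^3 = u(19400)/u(65763).
With u(x) = x: δ^3 = 19400/65763 = 0.29500.
Hence δ = (0.29500)^(1/3) = 0.66569.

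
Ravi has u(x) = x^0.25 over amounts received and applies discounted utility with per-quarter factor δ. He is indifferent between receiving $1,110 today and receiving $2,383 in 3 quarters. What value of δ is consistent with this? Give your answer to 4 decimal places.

Equating discounted utilities: u(1110) = δ^3·u(2383) ⇒ δ^3 = u(1110)/u(2383).
Since u(x) = x^0.25, δ^3 = (1110/2383)^0.25 = 0.46580^0.25 = 0.82613.
So δ = 0.82613^(1/3) ≈ 0.9383.

δ ≈ 0.9383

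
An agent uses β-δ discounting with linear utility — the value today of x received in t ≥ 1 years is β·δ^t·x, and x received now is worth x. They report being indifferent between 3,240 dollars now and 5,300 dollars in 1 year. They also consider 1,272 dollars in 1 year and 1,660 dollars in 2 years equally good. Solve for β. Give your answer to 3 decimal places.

β ≈ 0.798

From the later pair, β·δ^1·1272 = β·δ^2·1660; dividing through, δ = 1272/1660 = 0.76627.
Substituting δ into 3240 = β·δ·5300: β = 3240/(4061.205) ≈ 0.798.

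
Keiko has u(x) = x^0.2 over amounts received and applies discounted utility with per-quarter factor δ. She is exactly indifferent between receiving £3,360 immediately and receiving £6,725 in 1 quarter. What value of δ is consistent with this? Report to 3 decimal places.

δ ≈ 0.870

Indifference means u(3360) = δ · u(6725), so δ = u(3360)/u(6725).
Since u(x) = x^0.2, δ = (3360/6725)^0.2 = 0.49963^0.2 = 0.87042.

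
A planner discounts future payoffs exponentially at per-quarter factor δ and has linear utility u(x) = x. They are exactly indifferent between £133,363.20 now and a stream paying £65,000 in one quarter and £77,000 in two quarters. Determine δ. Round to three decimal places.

Present value of the stream is 65000·δ + 77000·δ². Indifference gives 65000δ + 77000δ² = 133363.20.
That is, 77000δ² + 65000δ − 133363.20 = 0, a quadratic in δ.
By the quadratic formula (taking the positive root), δ = (−65000 + √45300865600.00) / 154000 ≈ 0.960.

δ ≈ 0.960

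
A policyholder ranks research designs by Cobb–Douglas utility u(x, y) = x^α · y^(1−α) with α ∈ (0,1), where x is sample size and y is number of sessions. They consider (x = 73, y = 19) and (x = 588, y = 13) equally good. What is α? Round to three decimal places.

Set the two utilities equal: 73^α·19^(1−α) = 588^α·13^(1−α).
Taking logs: α·ln 73 + (1−α)·ln 19 = α·ln 588 + (1−α)·ln 13, i.e. α·-2.086268 = (1−α)·-0.379490.
So α/(1−α) = (-0.379490)/(-2.086268) = 0.181899, and α = 0.181899/1.181899 ≈ 0.154.

α ≈ 0.154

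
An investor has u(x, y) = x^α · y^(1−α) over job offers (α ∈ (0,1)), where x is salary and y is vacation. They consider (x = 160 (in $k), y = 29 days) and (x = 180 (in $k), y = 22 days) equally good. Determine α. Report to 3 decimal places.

α ≈ 0.701

Set the two utilities equal: 160^α·29^(1−α) = 180^α·22^(1−α).
Taking logs: α·ln 160 + (1−α)·ln 29 = α·ln 180 + (1−α)·ln 22, i.e. α·-0.117783 = (1−α)·-0.276253.
With A = -0.117783 and B = -0.276253: α·A = (1−α)·B, so α = B/(A+B) = -0.276253/-0.394036 ≈ 0.701.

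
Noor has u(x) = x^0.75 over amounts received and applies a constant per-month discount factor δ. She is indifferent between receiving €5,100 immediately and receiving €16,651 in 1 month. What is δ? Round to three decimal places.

Equating discounted utilities: u(5100) = δ·u(16651) ⇒ δ = u(5100)/u(16651).
Since u(x) = x^0.75, δ = (5100/16651)^0.75 = 0.30629^0.75 = 0.41172.

δ ≈ 0.412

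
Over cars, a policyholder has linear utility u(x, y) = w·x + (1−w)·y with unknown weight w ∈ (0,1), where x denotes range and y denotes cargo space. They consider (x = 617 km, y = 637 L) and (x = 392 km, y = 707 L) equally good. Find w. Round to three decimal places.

w = 0.237

Indifference: w·617 + (1−w)·637 = w·392 + (1−w)·707.
Rearranging, 225·w − 70·(1−w) = 0.
Hence w = 70/(225+70) = 70/295 = 0.237.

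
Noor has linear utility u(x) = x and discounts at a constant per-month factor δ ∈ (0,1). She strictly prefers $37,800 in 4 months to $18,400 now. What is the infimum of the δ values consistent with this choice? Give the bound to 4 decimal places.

The preference means 18400 < δ^4·37800.
Hence δ^4 > 18400/37800 = 0.48677, and x ↦ x^(1/4) is increasing on (0,∞).
δ > 0.48677^(1/4) = 0.8353.

δ > 0.8353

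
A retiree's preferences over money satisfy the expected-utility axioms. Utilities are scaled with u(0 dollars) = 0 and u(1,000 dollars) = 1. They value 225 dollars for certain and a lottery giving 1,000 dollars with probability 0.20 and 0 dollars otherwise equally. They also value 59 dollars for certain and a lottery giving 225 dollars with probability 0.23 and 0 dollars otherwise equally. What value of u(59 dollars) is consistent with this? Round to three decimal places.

0.046

From the first indifference, u(225 dollars) = 0.20·u(1,000 dollars) + 0.80·u(0 dollars) = 0.20·1 + 0.80·0 = 0.20.
The second indifference gives u(59 dollars) = 0.23·u(225 dollars) + 0.77·u(0 dollars) = 0.23·0.20 + 0.77·0.00 = 0.0460.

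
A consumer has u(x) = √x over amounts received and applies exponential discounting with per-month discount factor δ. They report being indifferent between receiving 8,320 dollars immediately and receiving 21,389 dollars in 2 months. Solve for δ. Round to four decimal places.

δ ≈ 0.7897

The payoff in 2 months is discounted by δ^2, so u(8320) = δ^2·u(21389) and δ^2 = u(8320)/u(21389).
Since u(x) = √x, δ^2 = √(8320/21389) = 0.62369.
Hence δ = (0.62369)^(1/2) = 0.789738.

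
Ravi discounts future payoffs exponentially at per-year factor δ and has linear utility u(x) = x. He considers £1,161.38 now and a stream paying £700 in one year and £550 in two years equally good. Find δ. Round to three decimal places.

δ ≈ 0.950

Equating present values: 1161.38 = 700δ + 550δ².
So 550δ² + 700δ − 1161.38 = 0.
δ = (−700 + √(700² + 4·550·1161.38)) / (2·550) = (−700 + √3045036.00) / 1100 ≈ 0.950.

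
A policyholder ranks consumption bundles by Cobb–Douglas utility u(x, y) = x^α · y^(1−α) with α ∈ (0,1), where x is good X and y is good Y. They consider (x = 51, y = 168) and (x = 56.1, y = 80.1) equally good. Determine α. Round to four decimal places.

α ≈ 0.8860

Indifference: 51^α · 168^(1−α) = 56.1^α · 80.1^(1−α).
Taking logs: α·ln 51 + (1−α)·ln 168 = α·ln 56.1 + (1−α)·ln 80.1, i.e. α·-0.0953102 = (1−α)·-0.7406881.
So α/(1−α) = (-0.7406881)/(-0.0953102) = 7.7713414, and α = 7.7713414/8.7713414 ≈ 0.8860.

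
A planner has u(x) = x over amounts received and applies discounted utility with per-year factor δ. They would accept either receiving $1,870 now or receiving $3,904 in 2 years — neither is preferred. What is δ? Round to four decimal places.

The payoff in 2 years is discounted by δ^2, so u(1870) = δ^2·u(3904) and δ^2 = u(1870)/u(3904).
With u(x) = x: δ^2 = 1870/3904 = 0.47900.
Taking the square root: δ = 0.47900^(1/2) ≈ 0.6921.

δ ≈ 0.6921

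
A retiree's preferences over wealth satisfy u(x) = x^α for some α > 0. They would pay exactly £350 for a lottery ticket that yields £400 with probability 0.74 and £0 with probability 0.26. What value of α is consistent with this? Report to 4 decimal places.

EU(lottery) = 0.74·400^α + 0.26·0 = 0.74·400^α.
Indifference: 350^α = 0.74·400^α, so (350/400)^α = 0.74.
α = ln(0.74) / ln(350/400) = -0.3011051/-0.1335314 ≈ 2.2549.

α ≈ 2.2549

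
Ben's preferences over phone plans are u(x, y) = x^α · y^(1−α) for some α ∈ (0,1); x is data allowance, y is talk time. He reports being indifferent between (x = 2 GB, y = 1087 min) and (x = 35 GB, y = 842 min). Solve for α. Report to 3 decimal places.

Set the two utilities equal: 2^α·1087^(1−α) = 35^α·842^(1−α).
Rearrange to (2/35)^α = (842/1087)^(1−α) and take logs: α·-2.862201 = (1−α)·-0.255397.
So α/(1−α) = (-0.255397)/(-2.862201) = 0.089231, and α = 0.089231/1.089231 ≈ 0.082.

α ≈ 0.082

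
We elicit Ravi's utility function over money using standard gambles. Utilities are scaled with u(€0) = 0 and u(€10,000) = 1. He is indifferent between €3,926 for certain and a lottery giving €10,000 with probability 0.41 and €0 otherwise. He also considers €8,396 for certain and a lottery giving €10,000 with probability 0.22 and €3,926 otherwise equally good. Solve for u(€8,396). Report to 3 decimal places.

First, u(€3,926) = 0.41·u(€10,000) + 0.59·u(€0) = 0.41.
Then u(€8,396) = 0.22·u(€10,000) + 0.78·u(€3,926) = 0.22·1.00 + 0.78·0.41 = 0.5398.

0.540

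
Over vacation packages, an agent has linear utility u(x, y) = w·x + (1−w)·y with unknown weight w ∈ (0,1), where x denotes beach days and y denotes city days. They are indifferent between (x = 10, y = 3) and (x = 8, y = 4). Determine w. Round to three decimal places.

Equating utilities: w·10 + (1−w)·3 = w·8 + (1−w)·4.
w·(10−8) = (1−w)·(4−3), i.e. w·2 = (1−w)·1.
So w/(1−w) = 1/2 = 0.5000, giving w = 1/(2+1) = 0.333.

w = 0.333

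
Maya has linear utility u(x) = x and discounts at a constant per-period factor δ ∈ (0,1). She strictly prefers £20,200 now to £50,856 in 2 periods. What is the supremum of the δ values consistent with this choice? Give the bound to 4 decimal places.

Comparing present values: 20200 > δ^2·50856.
Hence δ^2 < 20200/50856 = 0.39720, and x ↦ x^(1/2) is increasing on (0,∞).
δ < (20200/50856)^(1/2) ≈ 0.6302.

δ < 0.6302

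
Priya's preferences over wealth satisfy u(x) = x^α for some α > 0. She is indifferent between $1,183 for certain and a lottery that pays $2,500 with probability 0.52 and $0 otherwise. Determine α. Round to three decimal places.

Since u(0) = 0, the lottery's EU is 0.52·2500^α.
Indifference: 1183^α = 0.52·2500^α, so (1183/2500)^α = 0.52.
Take logs: α = ln 0.52 / ln(1183/2500) ≈ 0.87396.

α ≈ 0.874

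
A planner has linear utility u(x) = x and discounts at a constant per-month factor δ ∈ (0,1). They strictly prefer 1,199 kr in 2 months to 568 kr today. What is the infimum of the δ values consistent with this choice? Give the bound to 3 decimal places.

δ > 0.688

The preference means 568 < δ^2·1199.
Dividing by 1199: δ^2 > 0.47373. Both sides are positive, so the square root keeps the direction.
δ > (568/1199)^(1/2) ≈ 0.688.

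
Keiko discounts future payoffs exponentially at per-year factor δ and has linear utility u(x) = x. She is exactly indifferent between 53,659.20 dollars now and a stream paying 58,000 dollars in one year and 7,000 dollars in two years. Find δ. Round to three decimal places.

Equating present values: 53659.20 = 58000δ + 7000δ².
So 7000δ² + 58000δ − 53659.20 = 0.
δ = (−58000 + √(58000² + 4·7000·53659.20)) / (2·7000) = (−58000 + √4866457600.00) / 14000 ≈ 0.840.

δ ≈ 0.840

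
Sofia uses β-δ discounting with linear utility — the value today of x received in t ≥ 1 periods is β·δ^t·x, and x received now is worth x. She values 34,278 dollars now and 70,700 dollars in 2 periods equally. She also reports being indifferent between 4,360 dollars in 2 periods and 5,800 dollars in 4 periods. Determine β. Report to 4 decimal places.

β ≈ 0.6450

The second indifference involves only future payoffs, so β cancels: β·δ^2·4360 = β·δ^4·5800, giving δ^2 = 4360/5800 = 0.75172, so δ = 0.86702.
Substituting δ into 34278 = β·δ^2·70700: β = 34278/(53146.897) ≈ 0.6450.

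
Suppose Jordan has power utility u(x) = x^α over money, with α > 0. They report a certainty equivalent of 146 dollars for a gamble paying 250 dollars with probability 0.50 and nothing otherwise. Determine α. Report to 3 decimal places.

Since u(0) = 0, the lottery's EU is 0.50·250^α.
Indifference: 146^α = 0.50·250^α, so (146/250)^α = 0.50.
Take logs: α = ln 0.50 / ln(146/250) ≈ 1.28873.

α ≈ 1.289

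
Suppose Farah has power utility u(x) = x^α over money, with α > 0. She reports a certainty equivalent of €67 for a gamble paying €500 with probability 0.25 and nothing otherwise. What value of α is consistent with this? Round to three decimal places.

α ≈ 0.690

The lottery's expected utility is 0.25·u(500) + 0.75·u(0) = 0.25·500^α (since u(0) = 0 for α > 0).
Equating: 67^α = 0.25·500^α, i.e. 0.1340^α = 0.25.
Take logs: α = ln 0.25 / ln(67/500) ≈ 0.68973.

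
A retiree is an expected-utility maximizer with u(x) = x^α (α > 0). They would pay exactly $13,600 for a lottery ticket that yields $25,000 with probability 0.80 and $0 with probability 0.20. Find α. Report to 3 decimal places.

EU(lottery) = 0.80·25000^α + 0.20·0 = 0.80·25000^α.
Setting u(13600) equal to that: 13600^α = 0.80·25000^α ⇒ (13600/25000)^α = 0.80.
α = ln(0.80) / ln(13600/25000) = -0.223144/-0.608806 ≈ 0.367.

α ≈ 0.367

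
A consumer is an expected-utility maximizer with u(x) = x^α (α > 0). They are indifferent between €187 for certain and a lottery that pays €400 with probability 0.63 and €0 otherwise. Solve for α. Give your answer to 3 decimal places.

Since u(0) = 0, the lottery's EU is 0.63·400^α.
Setting u(187) equal to that: 187^α = 0.63·400^α ⇒ (187/400)^α = 0.63.
Taking logs: α·ln(187/400) = ln(0.63), so α = -0.462035 / -0.760356 ≈ 0.608.

α ≈ 0.608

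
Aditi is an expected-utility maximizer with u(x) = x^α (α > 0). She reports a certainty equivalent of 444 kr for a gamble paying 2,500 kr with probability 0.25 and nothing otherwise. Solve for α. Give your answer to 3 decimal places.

EU(lottery) = 0.25·2500^α + 0.75·0 = 0.25·2500^α.
Equating: 444^α = 0.25·2500^α, i.e. 0.1776^α = 0.25.
Taking logs: α·ln(444/2500) = ln(0.25), so α = -1.386294 / -1.728221 ≈ 0.802.

α ≈ 0.802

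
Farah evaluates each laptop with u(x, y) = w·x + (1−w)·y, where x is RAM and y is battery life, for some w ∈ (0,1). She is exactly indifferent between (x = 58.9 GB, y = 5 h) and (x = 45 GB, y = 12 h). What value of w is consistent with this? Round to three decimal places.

w = 0.335

Indifference: w·58.9 + (1−w)·5 = w·45 + (1−w)·12.
w·(58.9−45) = (1−w)·(12−5), i.e. w·13.9 = (1−w)·7.
So w/(1−w) = 7/13.9 = 0.5036, giving w = 7/(13.9+7) = 0.335.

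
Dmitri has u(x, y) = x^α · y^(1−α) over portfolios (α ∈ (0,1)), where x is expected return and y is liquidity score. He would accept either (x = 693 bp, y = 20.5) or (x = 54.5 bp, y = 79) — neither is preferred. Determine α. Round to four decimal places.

α ≈ 0.3466

The Cobb–Douglas utilities coincide, so 693^α·20.5^(1−α) = 54.5^α·79^(1−α).
Rearrange to (693/54.5)^α = (79/20.5)^(1−α) and take logs: α·2.5428293 = (1−α)·1.3490230.
Thus α·(3.8918523) = 1.3490230, so α = 1.3490230/3.8918523 ≈ 0.3466.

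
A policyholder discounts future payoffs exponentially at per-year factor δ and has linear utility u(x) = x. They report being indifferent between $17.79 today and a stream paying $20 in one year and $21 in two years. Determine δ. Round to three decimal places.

Present value of the stream is 20·δ + 21·δ². Indifference gives 20δ + 21δ² = 17.79.
That is, 21δ² + 20δ − 17.79 = 0, a quadratic in δ.
δ = (−20 + √(20² + 4·21·17.79)) / (2·21) = (−20 + √1894.36) / 42 ≈ 0.560.

δ ≈ 0.560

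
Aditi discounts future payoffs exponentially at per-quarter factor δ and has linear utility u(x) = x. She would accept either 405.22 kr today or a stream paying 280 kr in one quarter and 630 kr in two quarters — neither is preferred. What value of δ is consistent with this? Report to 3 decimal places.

The stream is worth 280δ + 630δ² today, so 280δ + 630δ² = 405.22.
Rearranged: 630δ² + 280δ − 405.22 = 0.
By the quadratic formula (taking the positive root), δ = (−280 + √1099554.40) / 1260 ≈ 0.610.

δ ≈ 0.610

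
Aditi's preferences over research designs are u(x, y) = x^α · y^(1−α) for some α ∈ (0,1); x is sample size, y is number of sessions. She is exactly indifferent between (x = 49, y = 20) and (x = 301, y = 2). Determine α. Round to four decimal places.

α ≈ 0.5592

Indifference: 49^α · 20^(1−α) = 301^α · 2^(1−α).
Rearrange to (49/301)^α = (2/20)^(1−α) and take logs: α·-1.8152900 = (1−α)·-2.3025851.
So α/(1−α) = (-2.3025851)/(-1.8152900) = 1.2684393, and α = 1.2684393/2.2684393 ≈ 0.5592.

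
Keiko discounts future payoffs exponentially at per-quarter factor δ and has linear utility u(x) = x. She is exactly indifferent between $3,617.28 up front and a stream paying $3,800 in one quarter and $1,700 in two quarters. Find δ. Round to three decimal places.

Present value of the stream is 3800·δ + 1700·δ². Indifference gives 3800δ + 1700δ² = 3617.28.
So 1700δ² + 3800δ − 3617.28 = 0.
By the quadratic formula (taking the positive root), δ = (−3800 + √39037504.00) / 3400 ≈ 0.720.

δ ≈ 0.720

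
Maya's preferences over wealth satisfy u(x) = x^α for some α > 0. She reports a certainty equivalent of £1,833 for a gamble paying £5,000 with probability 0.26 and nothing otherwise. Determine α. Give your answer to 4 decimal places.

EU(lottery) = 0.26·5000^α + 0.74·0 = 0.26·5000^α.
Indifference: 1833^α = 0.26·5000^α, so (1833/5000)^α = 0.26.
α = ln(0.26) / ln(1833/5000) = -1.3470736/-1.0034839 ≈ 1.3424.

α ≈ 1.3424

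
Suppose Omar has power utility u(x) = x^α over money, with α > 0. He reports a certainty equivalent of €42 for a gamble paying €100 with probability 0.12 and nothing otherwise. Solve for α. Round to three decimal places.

α ≈ 2.444

EU(lottery) = 0.12·100^α + 0.88·0 = 0.12·100^α.
Indifference: 42^α = 0.12·100^α, so (42/100)^α = 0.12.
α = ln(0.12) / ln(42/100) = -2.120264/-0.867501 ≈ 2.444.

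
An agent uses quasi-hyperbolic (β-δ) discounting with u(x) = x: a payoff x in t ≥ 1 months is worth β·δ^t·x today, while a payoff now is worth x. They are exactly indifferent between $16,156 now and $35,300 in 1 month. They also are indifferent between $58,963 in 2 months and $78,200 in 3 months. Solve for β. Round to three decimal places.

Both payoffs in the second observation are in the future, so β drops out: δ^2·58963 = δ^3·78200 ⇒ δ = 58963/78200 = 0.75400.
The first indifference: 16156 = β·δ·35300, so β = 16156/(δ·35300) = 16156/(0.75400·35300) ≈ 0.607.

β ≈ 0.607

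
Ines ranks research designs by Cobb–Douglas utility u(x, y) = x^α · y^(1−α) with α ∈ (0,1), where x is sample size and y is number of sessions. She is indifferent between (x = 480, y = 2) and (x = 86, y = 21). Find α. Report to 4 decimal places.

α ≈ 0.5776

Set the two utilities equal: 480^α·2^(1−α) = 86^α·21^(1−α).
(480/86)^α = (21/2)^(1−α); take logs: α·ln(480/86) = (1−α)·ln(21/2), i.e. α·1.7194388 = (1−α)·2.3513753.
With A = 1.7194388 and B = 2.3513753: α·A = (1−α)·B, so α = B/(A+B) = 2.3513753/4.0708141 ≈ 0.5776.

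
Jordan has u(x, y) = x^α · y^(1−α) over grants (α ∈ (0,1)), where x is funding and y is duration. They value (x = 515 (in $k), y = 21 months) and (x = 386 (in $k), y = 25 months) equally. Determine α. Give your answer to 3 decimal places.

α ≈ 0.377

The Cobb–Douglas utilities coincide, so 515^α·21^(1−α) = 386^α·25^(1−α).
(515/386)^α = (25/21)^(1−α); take logs: α·ln(515/386) = (1−α)·ln(25/21), i.e. α·0.288330 = (1−α)·0.174353.
Thus α·(0.462683) = 0.174353, so α = 0.174353/0.462683 ≈ 0.377.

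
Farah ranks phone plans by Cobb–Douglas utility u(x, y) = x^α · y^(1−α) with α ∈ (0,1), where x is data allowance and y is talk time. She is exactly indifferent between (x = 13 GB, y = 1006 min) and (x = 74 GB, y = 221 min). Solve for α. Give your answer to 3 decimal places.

The Cobb–Douglas utilities coincide, so 13^α·1006^(1−α) = 74^α·221^(1−α).
Rearrange to (13/74)^α = (221/1006)^(1−α) and take logs: α·-1.739116 = (1−α)·-1.515575.
Thus α·(-3.254691) = -1.515575, so α = -1.515575/-3.254691 ≈ 0.466.

α ≈ 0.466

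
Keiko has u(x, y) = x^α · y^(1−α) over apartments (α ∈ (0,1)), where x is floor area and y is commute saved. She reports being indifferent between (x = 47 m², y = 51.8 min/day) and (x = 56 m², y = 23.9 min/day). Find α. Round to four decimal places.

α ≈ 0.8153

Indifference: 47^α · 51.8^(1−α) = 56^α · 23.9^(1−α).
Taking logs: α·ln 47 + (1−α)·ln 51.8 = α·ln 56 + (1−α)·ln 23.9, i.e. α·-0.1752041 = (1−α)·-0.7735117.
So α/(1−α) = (-0.7735117)/(-0.1752041) = 4.4149178, and α = 4.4149178/5.4149178 ≈ 0.8153.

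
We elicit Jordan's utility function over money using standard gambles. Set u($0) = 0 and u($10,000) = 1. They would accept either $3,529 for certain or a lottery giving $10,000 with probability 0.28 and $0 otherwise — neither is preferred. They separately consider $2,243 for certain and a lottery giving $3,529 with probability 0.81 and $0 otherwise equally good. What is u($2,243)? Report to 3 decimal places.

From the first indifference, u($3,529) = 0.28·u($10,000) + 0.72·u($0) = 0.28·1 + 0.72·0 = 0.28.
Then u($2,243) = 0.81·u($3,529) + 0.19·u($0) = 0.81·0.28 + 0.19·0.00 = 0.2268.

0.227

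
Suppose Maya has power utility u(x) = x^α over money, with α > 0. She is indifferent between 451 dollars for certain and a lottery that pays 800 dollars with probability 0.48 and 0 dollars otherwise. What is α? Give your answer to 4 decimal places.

α ≈ 1.2806

EU(lottery) = 0.48·800^α + 0.52·0 = 0.48·800^α.
Indifference: 451^α = 0.48·800^α, so (451/800)^α = 0.48.
Take logs: α = ln 0.48 / ln(451/800) ≈ 1.280601.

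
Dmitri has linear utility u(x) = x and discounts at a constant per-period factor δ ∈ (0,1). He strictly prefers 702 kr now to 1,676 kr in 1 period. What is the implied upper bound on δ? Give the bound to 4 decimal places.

δ < 0.4189

Under u(x) = x this choice says 702 > δ·1676.
So δ < 702/1676 = 0.41885.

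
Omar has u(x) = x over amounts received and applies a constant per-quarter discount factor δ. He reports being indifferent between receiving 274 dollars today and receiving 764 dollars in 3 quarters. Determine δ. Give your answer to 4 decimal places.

δ ≈ 0.7105

The payoff in 3 quarters is discounted by δ^3, so u(274) = δ^3·u(764) and δ^3 = u(274)/u(764).
With u(x) = x: δ^3 = 274/764 = 0.35864.
So δ = 0.35864^(1/3) ≈ 0.7105.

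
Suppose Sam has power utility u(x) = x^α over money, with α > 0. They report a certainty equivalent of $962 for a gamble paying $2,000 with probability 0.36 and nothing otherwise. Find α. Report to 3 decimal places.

α ≈ 1.396

Since u(0) = 0, the lottery's EU is 0.36·2000^α.
Indifference: 962^α = 0.36·2000^α, so (962/2000)^α = 0.36.
Taking logs: α·ln(962/2000) = ln(0.36), so α = -1.021651 / -0.731888 ≈ 1.396.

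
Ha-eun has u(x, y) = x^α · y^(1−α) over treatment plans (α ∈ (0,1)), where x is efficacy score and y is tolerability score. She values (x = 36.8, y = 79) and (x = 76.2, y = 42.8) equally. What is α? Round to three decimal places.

The Cobb–Douglas utilities coincide, so 36.8^α·79^(1−α) = 76.2^α·42.8^(1−α).
Rearrange to (36.8/76.2)^α = (42.8/79)^(1−α) and take logs: α·-0.727864 = (1−α)·-0.612910.
So α/(1−α) = (-0.612910)/(-0.727864) = 0.842067, and α = 0.842067/1.842067 ≈ 0.457.

α ≈ 0.457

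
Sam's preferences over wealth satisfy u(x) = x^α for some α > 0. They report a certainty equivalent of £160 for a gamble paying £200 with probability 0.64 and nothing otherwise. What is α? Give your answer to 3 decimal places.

EU(lottery) = 0.64·200^α + 0.36·0 = 0.64·200^α.
Setting u(160) equal to that: 160^α = 0.64·200^α ⇒ (160/200)^α = 0.64.
α = ln(0.64) / ln(160/200) = -0.446287/-0.223144 ≈ 2.000.

α ≈ 2.000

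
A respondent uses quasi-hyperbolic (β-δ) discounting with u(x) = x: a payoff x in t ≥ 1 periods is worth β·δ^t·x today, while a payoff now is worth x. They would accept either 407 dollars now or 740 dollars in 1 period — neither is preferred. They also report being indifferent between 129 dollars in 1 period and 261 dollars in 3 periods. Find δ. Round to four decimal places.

From the later pair, β·δ^1·129 = β·δ^3·261; dividing through, δ^2 = 129/261 = 0.49425, so δ = 0.70303.

δ ≈ 0.7030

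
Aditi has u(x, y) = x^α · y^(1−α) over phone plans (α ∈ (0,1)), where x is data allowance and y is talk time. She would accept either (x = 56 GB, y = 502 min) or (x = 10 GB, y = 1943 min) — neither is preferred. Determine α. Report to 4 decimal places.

α ≈ 0.4400

Set the two utilities equal: 56^α·502^(1−α) = 10^α·1943^(1−α).
Taking logs: α·ln 56 + (1−α)·ln 502 = α·ln 10 + (1−α)·ln 1943, i.e. α·1.7227666 = (1−α)·1.3533883.
So α/(1−α) = (1.3533883)/(1.7227666) = 0.7855901, and α = 0.7855901/1.7855901 ≈ 0.4400.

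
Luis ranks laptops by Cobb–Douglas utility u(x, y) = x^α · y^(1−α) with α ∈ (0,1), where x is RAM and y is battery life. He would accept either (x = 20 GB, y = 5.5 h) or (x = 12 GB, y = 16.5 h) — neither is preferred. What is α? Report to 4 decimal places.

α ≈ 0.6826

The Cobb–Douglas utilities coincide, so 20^α·5.5^(1−α) = 12^α·16.5^(1−α).
Rearrange to (20/12)^α = (16.5/5.5)^(1−α) and take logs: α·0.5108256 = (1−α)·1.0986123.
Thus α·(1.6094379) = 1.0986123, so α = 1.0986123/1.6094379 ≈ 0.6826.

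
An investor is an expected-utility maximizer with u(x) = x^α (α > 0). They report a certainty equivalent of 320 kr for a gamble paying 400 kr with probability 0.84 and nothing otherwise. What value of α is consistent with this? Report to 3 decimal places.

The lottery's expected utility is 0.84·u(400) + 0.16·u(0) = 0.84·400^α (since u(0) = 0 for α > 0).
Equating: 320^α = 0.84·400^α, i.e. 0.8000^α = 0.84.
Take logs: α = ln 0.84 / ln(320/400) ≈ 0.78135.

α ≈ 0.781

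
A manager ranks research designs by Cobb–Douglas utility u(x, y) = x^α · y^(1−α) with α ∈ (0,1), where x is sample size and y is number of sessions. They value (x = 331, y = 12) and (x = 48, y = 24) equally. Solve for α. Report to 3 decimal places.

Indifference: 331^α · 12^(1−α) = 48^α · 24^(1−α).
Taking logs: α·ln 331 + (1−α)·ln 12 = α·ln 48 + (1−α)·ln 24, i.e. α·1.930917 = (1−α)·0.693147.
With A = 1.930917 and B = 0.693147: α·A = (1−α)·B, so α = B/(A+B) = 0.693147/2.624064 ≈ 0.264.

α ≈ 0.264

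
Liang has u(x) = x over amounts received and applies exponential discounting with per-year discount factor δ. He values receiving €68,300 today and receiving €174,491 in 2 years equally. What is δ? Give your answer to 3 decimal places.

Equating discounted utilities: u(68300) = δ^2·u(174491) ⇒ δ^2 = u(68300)/u(174491).
With u(x) = x: δ^2 = 68300/174491 = 0.39142.
So δ = 0.39142^(1/2) ≈ 0.626.

δ ≈ 0.626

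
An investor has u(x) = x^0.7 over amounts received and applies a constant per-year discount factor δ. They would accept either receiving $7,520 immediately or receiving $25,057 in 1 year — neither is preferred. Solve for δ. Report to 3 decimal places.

Indifference means u(7520) = δ · u(25057), so δ = u(7520)/u(25057).
Since u(x) = x^0.7, δ = (7520/25057)^0.7 = 0.30012^0.7 = 0.43063.

δ ≈ 0.431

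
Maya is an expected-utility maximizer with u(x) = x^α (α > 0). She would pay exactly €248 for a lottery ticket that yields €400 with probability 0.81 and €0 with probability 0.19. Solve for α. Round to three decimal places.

The lottery's expected utility is 0.81·u(400) + 0.19·u(0) = 0.81·400^α (since u(0) = 0 for α > 0).
Indifference: 248^α = 0.81·400^α, so (248/400)^α = 0.81.
Take logs: α = ln 0.81 / ln(248/400) ≈ 0.44081.

α ≈ 0.441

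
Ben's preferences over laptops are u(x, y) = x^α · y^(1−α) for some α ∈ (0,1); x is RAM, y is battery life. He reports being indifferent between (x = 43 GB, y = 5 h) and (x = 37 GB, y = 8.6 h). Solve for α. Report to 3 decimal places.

α ≈ 0.783

The Cobb–Douglas utilities coincide, so 43^α·5^(1−α) = 37^α·8.6^(1−α).
(43/37)^α = (8.6/5)^(1−α); take logs: α·ln(43/37) = (1−α)·ln(8.6/5), i.e. α·0.150282 = (1−α)·0.542324.
With A = 0.150282 and B = 0.542324: α·A = (1−α)·B, so α = B/(A+B) = 0.542324/0.692606 ≈ 0.783.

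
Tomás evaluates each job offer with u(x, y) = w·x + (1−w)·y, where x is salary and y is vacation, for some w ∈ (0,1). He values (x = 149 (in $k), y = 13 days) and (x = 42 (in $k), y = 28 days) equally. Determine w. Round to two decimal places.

w = 0.12

Equating utilities: w·149 + (1−w)·13 = w·42 + (1−w)·28.
w·(149−42) = (1−w)·(28−13), i.e. w·107 = (1−w)·15.
Hence w = 15/(107+15) = 15/122 = 0.12.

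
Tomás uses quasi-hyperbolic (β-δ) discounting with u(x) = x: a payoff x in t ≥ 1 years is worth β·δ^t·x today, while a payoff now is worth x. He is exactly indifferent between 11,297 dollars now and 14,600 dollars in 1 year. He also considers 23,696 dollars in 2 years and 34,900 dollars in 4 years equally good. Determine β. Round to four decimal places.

The second indifference involves only future payoffs, so β cancels: β·δ^2·23696 = β·δ^4·34900, giving δ^2 = 23696/34900 = 0.67897, so δ = 0.82400.
Substituting δ into 11297 = β·δ·14600: β = 11297/(12030.333) ≈ 0.9390.

β ≈ 0.9390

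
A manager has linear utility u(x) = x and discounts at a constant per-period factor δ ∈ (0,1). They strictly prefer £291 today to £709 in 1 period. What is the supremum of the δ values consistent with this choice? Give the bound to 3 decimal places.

Under u(x) = x this choice says 291 > δ·709.
So δ < 291/709 = 0.41044.

δ < 0.410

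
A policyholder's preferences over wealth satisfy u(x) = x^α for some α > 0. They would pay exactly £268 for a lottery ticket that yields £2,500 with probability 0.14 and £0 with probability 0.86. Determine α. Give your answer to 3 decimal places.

The lottery's expected utility is 0.14·u(2500) + 0.86·u(0) = 0.14·2500^α (since u(0) = 0 for α > 0).
Equating: 268^α = 0.14·2500^α, i.e. 0.1072^α = 0.14.
Take logs: α = ln 0.14 / ln(268/2500) ≈ 0.88046.

α ≈ 0.880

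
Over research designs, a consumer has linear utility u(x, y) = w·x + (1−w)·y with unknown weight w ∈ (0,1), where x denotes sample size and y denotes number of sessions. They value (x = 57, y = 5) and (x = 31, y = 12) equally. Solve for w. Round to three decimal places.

Indifference: w·57 + (1−w)·5 = w·31 + (1−w)·12.
Rearranging, 26·w − 7·(1−w) = 0.
Hence w = 7/(26+7) = 7/33 = 0.212.

w = 0.212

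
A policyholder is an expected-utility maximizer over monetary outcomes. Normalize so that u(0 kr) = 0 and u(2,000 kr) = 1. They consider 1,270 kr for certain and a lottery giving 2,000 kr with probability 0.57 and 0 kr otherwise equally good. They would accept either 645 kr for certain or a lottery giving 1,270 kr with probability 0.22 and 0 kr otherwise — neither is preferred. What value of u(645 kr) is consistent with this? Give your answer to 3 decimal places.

0.125

The first gamble pins u(1,270 kr): it must equal 0.57·1 + 0.43·0 = 0.57.
Then u(645 kr) = 0.22·u(1,270 kr) + 0.78·u(0 kr) = 0.22·0.57 + 0.78·0.00 = 0.1254.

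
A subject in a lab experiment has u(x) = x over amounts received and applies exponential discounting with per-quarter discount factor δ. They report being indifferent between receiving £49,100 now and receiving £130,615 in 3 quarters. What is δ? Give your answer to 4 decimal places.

δ ≈ 0.7217

Indifference means u(49100) = δ^3 · u(130615), so δ^3 = u(49100)/u(130615).
With u(x) = x: δ^3 = 49100/130615 = 0.37591.
So δ = 0.37591^(1/3) ≈ 0.7217.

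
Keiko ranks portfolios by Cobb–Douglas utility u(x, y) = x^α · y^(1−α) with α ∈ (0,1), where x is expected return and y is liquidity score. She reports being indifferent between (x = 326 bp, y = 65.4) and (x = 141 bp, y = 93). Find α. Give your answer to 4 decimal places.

α ≈ 0.2958

Set the two utilities equal: 326^α·65.4^(1−α) = 141^α·93^(1−α).
Rearrange to (326/141)^α = (93/65.4)^(1−α) and take logs: α·0.8381375 = (1−α)·0.3520772.
Thus α·(1.1902147) = 0.3520772, so α = 0.3520772/1.1902147 ≈ 0.2958.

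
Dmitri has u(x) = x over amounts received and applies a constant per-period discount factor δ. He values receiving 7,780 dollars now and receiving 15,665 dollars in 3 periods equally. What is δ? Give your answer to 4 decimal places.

Indifference means u(7780) = δ^3 · u(15665), so δ^3 = u(7780)/u(15665).
With u(x) = x: δ^3 = 7780/15665 = 0.49665.
So δ = 0.49665^(1/3) ≈ 0.7919.

δ ≈ 0.7919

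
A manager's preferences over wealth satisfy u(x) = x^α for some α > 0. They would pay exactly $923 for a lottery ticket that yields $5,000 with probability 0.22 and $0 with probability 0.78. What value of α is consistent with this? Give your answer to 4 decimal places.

α ≈ 0.8962

EU(lottery) = 0.22·5000^α + 0.78·0 = 0.22·5000^α.
Setting u(923) equal to that: 923^α = 0.22·5000^α ⇒ (923/5000)^α = 0.22.
Taking logs: α·ln(923/5000) = ln(0.22), so α = -1.5141277 / -1.6895640 ≈ 0.8962.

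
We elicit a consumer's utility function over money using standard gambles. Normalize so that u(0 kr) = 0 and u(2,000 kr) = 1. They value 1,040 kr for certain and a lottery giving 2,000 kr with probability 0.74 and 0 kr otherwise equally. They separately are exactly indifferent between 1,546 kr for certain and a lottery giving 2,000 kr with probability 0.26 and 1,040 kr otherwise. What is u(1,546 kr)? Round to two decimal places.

The first gamble pins u(1,040 kr): it must equal 0.74·1 + 0.26·0 = 0.74.
The second indifference gives u(1,546 kr) = 0.26·u(2,000 kr) + 0.74·u(1,040 kr) = 0.26·1.00 + 0.74·0.74 = 0.8076.

0.81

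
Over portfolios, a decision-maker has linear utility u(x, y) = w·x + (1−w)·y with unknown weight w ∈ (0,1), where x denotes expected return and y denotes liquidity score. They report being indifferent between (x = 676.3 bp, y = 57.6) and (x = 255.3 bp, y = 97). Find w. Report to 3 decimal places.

u(676.3,57.6) = u(255.3,97) means w·676.3 + (1−w)·57.6 = w·255.3 + (1−w)·97.
Rearranging, 421·w − 39.4·(1−w) = 0.
So w/(1−w) = 39.4/421 = 0.0936, giving w = 39.4/(421+39.4) = 0.086.

w = 0.086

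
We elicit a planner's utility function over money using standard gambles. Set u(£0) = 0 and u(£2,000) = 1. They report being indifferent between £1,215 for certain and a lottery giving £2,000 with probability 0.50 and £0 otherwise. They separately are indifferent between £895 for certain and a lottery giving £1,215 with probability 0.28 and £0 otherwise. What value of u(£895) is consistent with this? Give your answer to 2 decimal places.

0.14

First, u(£1,215) = 0.50·u(£2,000) + 0.50·u(£0) = 0.50.
The second indifference gives u(£895) = 0.28·u(£1,215) + 0.72·u(£0) = 0.28·0.50 + 0.72·0.00 = 0.1400.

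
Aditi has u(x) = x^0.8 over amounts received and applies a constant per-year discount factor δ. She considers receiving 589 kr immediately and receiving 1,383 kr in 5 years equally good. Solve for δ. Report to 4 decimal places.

δ ≈ 0.8723

Equating discounted utilities: u(589) = δ^5·u(1383) ⇒ δ^5 = u(589)/u(1383).
Since u(x) = x^0.8, δ^5 = (589/1383)^0.8 = 0.42589^0.8 = 0.50517.
So δ = 0.50517^(1/5) ≈ 0.8723.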